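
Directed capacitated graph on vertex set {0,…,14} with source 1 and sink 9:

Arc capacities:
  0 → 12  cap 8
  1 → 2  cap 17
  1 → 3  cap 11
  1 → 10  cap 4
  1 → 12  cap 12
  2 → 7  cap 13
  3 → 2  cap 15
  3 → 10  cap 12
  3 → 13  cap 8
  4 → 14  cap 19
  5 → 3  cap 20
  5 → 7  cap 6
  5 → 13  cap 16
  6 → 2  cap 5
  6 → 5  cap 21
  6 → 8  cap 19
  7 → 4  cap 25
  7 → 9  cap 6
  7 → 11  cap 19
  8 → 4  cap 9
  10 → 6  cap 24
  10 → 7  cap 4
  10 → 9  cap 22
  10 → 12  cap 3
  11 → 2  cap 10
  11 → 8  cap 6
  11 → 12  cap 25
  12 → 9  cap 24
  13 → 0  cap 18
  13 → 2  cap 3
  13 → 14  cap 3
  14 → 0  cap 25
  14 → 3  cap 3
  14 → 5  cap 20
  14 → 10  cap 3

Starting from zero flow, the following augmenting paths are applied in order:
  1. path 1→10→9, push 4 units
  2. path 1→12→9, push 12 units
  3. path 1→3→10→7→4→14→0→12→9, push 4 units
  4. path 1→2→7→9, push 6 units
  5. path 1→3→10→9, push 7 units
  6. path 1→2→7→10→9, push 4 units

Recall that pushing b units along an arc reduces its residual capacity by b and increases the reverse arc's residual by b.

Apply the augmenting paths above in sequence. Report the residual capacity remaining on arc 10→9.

Residual capacity of (10,9): 7

after path 1 (1→10→9, push 4): res(10,9)=18
after path 2 (1→12→9, push 12): res(10,9)=18
after path 3 (1→3→10→7→4→14→0→12→9, push 4): res(10,9)=18
after path 4 (1→2→7→9, push 6): res(10,9)=18
after path 5 (1→3→10→9, push 7): res(10,9)=11
after path 6 (1→2→7→10→9, push 4): res(10,9)=7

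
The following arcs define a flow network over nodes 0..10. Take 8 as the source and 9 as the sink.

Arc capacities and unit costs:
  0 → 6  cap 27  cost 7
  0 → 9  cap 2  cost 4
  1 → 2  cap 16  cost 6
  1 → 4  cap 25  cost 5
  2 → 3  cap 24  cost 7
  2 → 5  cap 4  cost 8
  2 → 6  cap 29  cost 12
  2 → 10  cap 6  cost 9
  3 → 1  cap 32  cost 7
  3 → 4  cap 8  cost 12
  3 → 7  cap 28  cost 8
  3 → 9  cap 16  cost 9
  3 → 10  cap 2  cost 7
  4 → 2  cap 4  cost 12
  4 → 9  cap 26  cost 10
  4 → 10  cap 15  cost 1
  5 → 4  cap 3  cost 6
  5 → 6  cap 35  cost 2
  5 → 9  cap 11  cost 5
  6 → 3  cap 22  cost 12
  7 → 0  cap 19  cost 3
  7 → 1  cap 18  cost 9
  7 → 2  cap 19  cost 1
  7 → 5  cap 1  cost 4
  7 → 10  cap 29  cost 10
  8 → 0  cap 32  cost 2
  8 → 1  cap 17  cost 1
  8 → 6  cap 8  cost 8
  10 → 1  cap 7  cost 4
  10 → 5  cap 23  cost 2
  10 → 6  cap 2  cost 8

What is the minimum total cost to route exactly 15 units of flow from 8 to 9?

Minimum cost for 15 units: 198

shortest-cost path #1: 8→0→9 push 2 @ unit cost 6 (adds 12)
shortest-cost path #2: 8→1→4→10→5→9 push 11 @ unit cost 14 (adds 154)
shortest-cost path #3: 8→1→4→9 push 2 @ unit cost 16 (adds 32)
total cost = 198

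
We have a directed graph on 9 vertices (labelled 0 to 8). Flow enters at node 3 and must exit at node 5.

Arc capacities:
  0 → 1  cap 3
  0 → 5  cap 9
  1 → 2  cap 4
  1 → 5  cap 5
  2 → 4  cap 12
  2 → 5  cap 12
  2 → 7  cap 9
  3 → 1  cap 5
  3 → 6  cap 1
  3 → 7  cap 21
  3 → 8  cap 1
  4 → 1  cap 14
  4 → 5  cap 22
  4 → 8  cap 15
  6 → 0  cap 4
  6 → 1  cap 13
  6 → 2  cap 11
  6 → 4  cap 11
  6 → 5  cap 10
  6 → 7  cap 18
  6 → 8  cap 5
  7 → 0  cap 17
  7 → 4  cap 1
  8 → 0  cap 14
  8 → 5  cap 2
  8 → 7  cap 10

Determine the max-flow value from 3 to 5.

Maximum flow value: 20

augment #1: 3→1→5 bottleneck 5, total now 5
augment #2: 3→6→5 bottleneck 1, total now 6
augment #3: 3→8→5 bottleneck 1, total now 7
augment #4: 3→7→0→5 bottleneck 9, total now 16
augment #5: 3→7→4→5 bottleneck 1, total now 17
augment #6: 3→7→0→1→2→5 bottleneck 3, total now 20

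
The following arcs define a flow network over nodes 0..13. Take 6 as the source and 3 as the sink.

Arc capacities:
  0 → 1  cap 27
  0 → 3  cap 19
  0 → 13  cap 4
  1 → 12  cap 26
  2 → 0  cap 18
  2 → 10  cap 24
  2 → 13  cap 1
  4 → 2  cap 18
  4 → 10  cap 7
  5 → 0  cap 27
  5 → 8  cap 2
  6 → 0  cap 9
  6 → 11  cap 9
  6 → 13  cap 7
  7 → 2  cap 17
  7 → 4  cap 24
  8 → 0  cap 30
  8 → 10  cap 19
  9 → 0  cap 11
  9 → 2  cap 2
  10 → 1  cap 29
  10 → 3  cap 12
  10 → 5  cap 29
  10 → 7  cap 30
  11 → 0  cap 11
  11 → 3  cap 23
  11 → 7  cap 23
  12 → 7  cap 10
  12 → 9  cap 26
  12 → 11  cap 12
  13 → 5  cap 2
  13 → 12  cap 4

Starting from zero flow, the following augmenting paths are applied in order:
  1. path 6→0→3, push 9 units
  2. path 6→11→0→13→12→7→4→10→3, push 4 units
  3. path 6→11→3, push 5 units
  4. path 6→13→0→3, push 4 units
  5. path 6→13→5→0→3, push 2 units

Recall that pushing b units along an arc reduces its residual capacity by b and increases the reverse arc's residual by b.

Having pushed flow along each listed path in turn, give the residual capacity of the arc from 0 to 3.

Residual capacity of (0,3): 4

after path 1 (6→0→3, push 9): res(0,3)=10
after path 2 (6→11→0→13→12→7→4→10→3, push 4): res(0,3)=10
after path 3 (6→11→3, push 5): res(0,3)=10
after path 4 (6→13→0→3, push 4): res(0,3)=6
after path 5 (6→13→5→0→3, push 2): res(0,3)=4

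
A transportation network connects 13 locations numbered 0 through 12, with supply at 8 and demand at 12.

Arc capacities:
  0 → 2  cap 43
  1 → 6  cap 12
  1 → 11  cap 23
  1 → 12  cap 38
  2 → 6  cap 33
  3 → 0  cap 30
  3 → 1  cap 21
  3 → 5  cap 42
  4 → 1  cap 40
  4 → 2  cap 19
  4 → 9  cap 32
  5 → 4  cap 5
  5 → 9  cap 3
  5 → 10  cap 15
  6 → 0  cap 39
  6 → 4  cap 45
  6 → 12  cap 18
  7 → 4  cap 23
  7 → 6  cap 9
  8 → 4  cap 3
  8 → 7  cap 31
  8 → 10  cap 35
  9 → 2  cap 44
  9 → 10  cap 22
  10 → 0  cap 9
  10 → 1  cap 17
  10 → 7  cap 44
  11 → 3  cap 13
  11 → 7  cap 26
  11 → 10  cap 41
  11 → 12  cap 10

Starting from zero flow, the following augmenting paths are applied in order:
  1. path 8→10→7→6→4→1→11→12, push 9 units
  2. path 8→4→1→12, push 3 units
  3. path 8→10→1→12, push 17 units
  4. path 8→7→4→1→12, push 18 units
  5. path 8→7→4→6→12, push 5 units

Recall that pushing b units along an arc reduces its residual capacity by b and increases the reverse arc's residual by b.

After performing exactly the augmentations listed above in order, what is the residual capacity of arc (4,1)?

Residual capacity of (4,1): 10

after path 1 (8→10→7→6→4→1→11→12, push 9): res(4,1)=31
after path 2 (8→4→1→12, push 3): res(4,1)=28
after path 3 (8→10→1→12, push 17): res(4,1)=28
after path 4 (8→7→4→1→12, push 18): res(4,1)=10
after path 5 (8→7→4→6→12, push 5): res(4,1)=10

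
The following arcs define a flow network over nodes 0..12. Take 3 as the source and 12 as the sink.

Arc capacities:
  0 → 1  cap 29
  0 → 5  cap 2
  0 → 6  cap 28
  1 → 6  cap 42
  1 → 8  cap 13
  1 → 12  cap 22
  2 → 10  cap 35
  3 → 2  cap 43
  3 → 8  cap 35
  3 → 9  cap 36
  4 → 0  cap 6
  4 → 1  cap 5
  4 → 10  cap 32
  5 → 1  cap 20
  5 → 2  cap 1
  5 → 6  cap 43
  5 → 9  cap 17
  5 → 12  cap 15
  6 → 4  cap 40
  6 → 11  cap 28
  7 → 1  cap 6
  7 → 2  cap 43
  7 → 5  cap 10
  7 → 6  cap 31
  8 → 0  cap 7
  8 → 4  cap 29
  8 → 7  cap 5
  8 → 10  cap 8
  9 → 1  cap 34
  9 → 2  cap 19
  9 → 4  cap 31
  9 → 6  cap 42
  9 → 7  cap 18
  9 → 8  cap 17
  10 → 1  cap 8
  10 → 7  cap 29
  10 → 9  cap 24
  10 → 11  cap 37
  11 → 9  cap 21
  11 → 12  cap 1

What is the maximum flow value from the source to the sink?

augment #1: 3→9→1→12 bottleneck 22, total now 22
augment #2: 3→2→10→11→12 bottleneck 1, total now 23
augment #3: 3→8→0→5→12 bottleneck 2, total now 25
augment #4: 3→8→7→5→12 bottleneck 5, total now 30
augment #5: 3→9→7→5→12 bottleneck 5, total now 35

Maximum flow value: 35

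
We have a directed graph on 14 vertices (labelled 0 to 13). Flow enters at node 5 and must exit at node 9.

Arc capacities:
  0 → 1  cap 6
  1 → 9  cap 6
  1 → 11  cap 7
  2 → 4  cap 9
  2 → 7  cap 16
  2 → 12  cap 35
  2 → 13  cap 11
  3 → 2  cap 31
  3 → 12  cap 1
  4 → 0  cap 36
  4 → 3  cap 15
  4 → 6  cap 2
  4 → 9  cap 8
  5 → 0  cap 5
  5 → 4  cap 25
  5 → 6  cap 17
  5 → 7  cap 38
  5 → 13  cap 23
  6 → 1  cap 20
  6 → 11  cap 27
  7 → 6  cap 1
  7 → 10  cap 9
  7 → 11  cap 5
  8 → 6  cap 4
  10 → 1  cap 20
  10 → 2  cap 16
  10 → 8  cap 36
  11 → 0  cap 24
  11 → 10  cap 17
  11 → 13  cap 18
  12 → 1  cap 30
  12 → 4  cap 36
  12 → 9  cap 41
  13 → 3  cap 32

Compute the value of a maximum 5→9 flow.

augment #1: 5→4→9 bottleneck 8, total now 8
augment #2: 5→0→1→9 bottleneck 5, total now 13
augment #3: 5→6→1→9 bottleneck 1, total now 14
augment #4: 5→4→3→12→9 bottleneck 1, total now 15
augment #5: 5→4→3→2→12→9 bottleneck 14, total now 29
augment #6: 5→7→10→2→12→9 bottleneck 9, total now 38
augment #7: 5→13→3→2→12→9 bottleneck 12, total now 50

Maximum flow value: 50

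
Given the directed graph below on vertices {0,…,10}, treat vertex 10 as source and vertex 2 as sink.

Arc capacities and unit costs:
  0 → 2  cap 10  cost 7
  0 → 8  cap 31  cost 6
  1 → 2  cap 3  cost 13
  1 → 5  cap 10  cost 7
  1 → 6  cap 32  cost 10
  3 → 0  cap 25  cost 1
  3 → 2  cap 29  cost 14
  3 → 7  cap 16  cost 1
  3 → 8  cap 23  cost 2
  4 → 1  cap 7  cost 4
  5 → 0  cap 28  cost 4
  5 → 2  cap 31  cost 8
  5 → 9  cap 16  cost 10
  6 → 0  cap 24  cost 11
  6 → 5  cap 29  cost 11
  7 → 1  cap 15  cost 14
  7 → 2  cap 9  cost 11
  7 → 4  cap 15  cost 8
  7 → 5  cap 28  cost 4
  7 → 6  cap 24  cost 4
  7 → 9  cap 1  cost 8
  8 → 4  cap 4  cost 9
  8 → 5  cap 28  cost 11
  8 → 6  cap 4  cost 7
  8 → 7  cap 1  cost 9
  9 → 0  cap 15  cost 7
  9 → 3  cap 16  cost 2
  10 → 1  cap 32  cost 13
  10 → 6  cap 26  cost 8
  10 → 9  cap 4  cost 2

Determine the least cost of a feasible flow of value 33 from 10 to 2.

shortest-cost path #1: 10→9→3→0→2 push 4 @ unit cost 12 (adds 48)
shortest-cost path #2: 10→1→2 push 3 @ unit cost 26 (adds 78)
shortest-cost path #3: 10→6→0→2 push 6 @ unit cost 26 (adds 156)
shortest-cost path #4: 10→6→5→2 push 20 @ unit cost 27 (adds 540)
total cost = 822

Minimum cost for 33 units: 822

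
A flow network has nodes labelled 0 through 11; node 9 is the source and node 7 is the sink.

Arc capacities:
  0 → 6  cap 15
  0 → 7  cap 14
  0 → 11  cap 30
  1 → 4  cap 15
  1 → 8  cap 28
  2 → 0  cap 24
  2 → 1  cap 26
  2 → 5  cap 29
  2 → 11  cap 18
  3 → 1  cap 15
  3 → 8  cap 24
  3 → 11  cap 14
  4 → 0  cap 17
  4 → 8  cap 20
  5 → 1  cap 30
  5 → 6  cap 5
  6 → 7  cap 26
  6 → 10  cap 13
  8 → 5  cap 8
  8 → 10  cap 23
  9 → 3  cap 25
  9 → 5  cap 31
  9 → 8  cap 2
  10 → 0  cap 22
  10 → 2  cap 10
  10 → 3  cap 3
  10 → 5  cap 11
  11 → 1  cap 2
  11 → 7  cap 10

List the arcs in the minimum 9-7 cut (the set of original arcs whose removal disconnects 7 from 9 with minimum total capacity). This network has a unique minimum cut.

augment #1: 9→3→11→7 push 10
augment #2: 9→5→6→7 push 5
augment #3: 9→8→10→0→7 push 2
augment #4: 9→3→1→4→0→7 push 12
augment #5: 9→3→1→4→0→6→7 push 3
augment #6: 9→5→1→8→10→0→6→7 push 12
max flow = 44; residual-reachable set from 9 gives S-side
cut edges (S→T): {(0,6), (0,7), (5,6), (11,7)} total cap 44

Min-cut arcs: {(0,6), (0,7), (5,6), (11,7)} (total capacity 44)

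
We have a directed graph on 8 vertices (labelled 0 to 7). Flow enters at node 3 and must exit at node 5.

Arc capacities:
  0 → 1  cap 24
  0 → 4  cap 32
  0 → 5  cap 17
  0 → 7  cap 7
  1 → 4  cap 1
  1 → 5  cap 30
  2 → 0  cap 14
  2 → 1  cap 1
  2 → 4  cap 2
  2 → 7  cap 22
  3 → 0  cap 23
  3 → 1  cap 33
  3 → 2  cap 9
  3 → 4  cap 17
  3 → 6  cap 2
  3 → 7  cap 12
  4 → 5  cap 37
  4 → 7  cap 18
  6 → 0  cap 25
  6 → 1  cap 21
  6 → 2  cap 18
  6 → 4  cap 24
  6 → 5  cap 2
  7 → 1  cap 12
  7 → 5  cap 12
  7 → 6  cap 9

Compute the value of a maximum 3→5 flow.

augment #1: 3→0→5 bottleneck 17, total now 17
augment #2: 3→1→5 bottleneck 30, total now 47
augment #3: 3→4→5 bottleneck 17, total now 64
augment #4: 3→6→5 bottleneck 2, total now 66
augment #5: 3→7→5 bottleneck 12, total now 78
augment #6: 3→0→4→5 bottleneck 6, total now 84
augment #7: 3→1→4→5 bottleneck 1, total now 85
augment #8: 3→2→4→5 bottleneck 2, total now 87
augment #9: 3→2→0→4→5 bottleneck 7, total now 94

Maximum flow value: 94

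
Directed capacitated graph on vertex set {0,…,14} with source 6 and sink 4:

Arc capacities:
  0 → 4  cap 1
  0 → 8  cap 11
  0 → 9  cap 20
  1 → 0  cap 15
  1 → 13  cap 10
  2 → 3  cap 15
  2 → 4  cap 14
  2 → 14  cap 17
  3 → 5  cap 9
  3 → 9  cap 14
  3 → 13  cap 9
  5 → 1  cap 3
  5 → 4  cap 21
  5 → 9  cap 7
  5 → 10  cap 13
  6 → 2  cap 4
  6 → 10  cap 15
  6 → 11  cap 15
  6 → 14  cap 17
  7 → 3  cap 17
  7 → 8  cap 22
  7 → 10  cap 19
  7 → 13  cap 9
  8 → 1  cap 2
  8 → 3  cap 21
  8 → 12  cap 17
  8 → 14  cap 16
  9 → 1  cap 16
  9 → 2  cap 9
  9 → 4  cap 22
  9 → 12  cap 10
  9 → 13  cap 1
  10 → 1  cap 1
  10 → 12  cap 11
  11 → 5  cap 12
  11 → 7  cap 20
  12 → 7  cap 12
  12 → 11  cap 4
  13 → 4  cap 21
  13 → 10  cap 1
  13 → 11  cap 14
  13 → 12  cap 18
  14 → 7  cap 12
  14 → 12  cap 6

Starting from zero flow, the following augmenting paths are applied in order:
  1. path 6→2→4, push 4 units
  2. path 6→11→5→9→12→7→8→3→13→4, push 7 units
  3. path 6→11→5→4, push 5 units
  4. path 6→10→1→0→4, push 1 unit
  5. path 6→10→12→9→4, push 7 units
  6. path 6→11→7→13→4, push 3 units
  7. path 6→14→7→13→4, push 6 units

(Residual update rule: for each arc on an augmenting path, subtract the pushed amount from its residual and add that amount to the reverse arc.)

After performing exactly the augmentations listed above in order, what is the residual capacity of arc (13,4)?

Residual capacity of (13,4): 5

after path 1 (6→2→4, push 4): res(13,4)=21
after path 2 (6→11→5→9→12→7→8→3→13→4, push 7): res(13,4)=14
after path 3 (6→11→5→4, push 5): res(13,4)=14
after path 4 (6→10→1→0→4, push 1): res(13,4)=14
after path 5 (6→10→12→9→4, push 7): res(13,4)=14
after path 6 (6→11→7→13→4, push 3): res(13,4)=11
after path 7 (6→14→7→13→4, push 6): res(13,4)=5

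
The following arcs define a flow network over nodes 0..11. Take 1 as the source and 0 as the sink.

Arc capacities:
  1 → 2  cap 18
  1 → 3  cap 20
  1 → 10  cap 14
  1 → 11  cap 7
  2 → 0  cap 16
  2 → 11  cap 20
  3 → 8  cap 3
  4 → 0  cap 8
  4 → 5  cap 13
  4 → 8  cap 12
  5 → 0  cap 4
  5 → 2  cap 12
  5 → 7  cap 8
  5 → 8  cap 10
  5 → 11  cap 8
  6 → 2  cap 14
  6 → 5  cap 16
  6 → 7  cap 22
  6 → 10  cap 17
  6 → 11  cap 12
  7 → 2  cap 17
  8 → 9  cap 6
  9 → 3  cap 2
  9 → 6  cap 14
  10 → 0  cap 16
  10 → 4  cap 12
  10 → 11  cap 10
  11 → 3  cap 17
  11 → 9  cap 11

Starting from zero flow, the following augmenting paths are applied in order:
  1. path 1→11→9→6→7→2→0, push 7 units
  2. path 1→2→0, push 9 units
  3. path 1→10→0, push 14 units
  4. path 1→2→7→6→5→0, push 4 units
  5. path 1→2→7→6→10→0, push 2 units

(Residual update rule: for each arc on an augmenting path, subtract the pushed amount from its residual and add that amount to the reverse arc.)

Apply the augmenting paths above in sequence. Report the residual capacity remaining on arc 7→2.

after path 1 (1→11→9→6→7→2→0, push 7): res(7,2)=10
after path 2 (1→2→0, push 9): res(7,2)=10
after path 3 (1→10→0, push 14): res(7,2)=10
after path 4 (1→2→7→6→5→0, push 4): res(7,2)=14
after path 5 (1→2→7→6→10→0, push 2): res(7,2)=16

Residual capacity of (7,2): 16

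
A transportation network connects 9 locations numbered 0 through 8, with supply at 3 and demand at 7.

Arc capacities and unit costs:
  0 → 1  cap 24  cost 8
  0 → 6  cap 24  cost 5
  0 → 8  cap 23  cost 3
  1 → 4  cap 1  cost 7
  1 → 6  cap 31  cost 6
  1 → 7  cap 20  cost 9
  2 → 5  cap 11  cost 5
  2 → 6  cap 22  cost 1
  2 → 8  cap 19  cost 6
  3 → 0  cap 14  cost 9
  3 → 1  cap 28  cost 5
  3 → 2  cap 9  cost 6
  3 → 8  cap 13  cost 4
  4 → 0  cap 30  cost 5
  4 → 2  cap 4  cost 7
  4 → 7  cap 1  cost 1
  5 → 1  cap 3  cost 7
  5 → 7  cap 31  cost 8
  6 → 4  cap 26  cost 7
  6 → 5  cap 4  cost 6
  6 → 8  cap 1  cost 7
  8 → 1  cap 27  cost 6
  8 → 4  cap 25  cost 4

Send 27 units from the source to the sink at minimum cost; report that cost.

Minimum cost for 27 units: 403

shortest-cost path #1: 3→8→4→7 push 1 @ unit cost 9 (adds 9)
shortest-cost path #2: 3→1→7 push 20 @ unit cost 14 (adds 280)
shortest-cost path #3: 3→2→5→7 push 6 @ unit cost 19 (adds 114)
total cost = 403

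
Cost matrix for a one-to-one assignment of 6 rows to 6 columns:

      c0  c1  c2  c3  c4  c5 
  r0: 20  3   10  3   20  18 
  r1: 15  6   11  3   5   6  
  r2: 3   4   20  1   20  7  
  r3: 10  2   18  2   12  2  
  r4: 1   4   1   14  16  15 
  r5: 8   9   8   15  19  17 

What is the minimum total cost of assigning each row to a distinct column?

one of 2 optimal assignments: row0→col1 (cost 3), row1→col4 (cost 5), row2→col3 (cost 1), row3→col5 (cost 2), row4→col0 (cost 1), row5→col2 (cost 8)
total = 3 + 5 + 1 + 2 + 1 + 8 = 20

Minimum assignment cost: 20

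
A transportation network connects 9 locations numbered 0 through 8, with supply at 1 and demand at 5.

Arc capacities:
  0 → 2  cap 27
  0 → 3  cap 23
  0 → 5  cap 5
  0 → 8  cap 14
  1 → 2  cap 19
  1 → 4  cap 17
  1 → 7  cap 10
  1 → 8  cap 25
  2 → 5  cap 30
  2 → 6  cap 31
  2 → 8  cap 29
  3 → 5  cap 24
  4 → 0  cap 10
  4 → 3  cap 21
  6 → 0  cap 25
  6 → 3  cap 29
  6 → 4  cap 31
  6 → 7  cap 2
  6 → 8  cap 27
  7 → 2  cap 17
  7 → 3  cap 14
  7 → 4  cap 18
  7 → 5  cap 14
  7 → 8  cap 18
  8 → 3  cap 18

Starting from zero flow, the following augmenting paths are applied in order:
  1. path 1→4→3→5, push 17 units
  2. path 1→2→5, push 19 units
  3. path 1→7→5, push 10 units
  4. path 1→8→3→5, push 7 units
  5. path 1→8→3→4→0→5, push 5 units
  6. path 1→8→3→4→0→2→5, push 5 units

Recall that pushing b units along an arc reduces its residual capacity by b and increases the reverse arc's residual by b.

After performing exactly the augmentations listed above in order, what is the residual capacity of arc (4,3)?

after path 1 (1→4→3→5, push 17): res(4,3)=4
after path 2 (1→2→5, push 19): res(4,3)=4
after path 3 (1→7→5, push 10): res(4,3)=4
after path 4 (1→8→3→5, push 7): res(4,3)=4
after path 5 (1→8→3→4→0→5, push 5): res(4,3)=9
after path 6 (1→8→3→4→0→2→5, push 5): res(4,3)=14

Residual capacity of (4,3): 14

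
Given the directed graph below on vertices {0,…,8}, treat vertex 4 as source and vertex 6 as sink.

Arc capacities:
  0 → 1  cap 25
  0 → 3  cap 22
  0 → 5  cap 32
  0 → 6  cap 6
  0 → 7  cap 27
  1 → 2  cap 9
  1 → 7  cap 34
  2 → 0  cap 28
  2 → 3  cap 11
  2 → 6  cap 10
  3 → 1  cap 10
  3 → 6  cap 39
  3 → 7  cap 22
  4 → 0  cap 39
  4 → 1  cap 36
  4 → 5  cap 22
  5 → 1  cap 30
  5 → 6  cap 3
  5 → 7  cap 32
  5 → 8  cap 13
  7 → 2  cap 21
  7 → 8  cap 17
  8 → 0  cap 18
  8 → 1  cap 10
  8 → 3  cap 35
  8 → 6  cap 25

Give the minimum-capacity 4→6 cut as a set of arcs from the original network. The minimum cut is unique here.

Min-cut arcs: {(0,3), (0,6), (2,3), (2,6), (5,6), (5,8), (7,8)} (total capacity 82)

augment #1: 4→0→6 push 6
augment #2: 4→5→6 push 3
augment #3: 4→0→3→6 push 22
augment #4: 4→1→2→6 push 9
augment #5: 4→5→8→6 push 13
augment #6: 4→0→7→2→6 push 1
augment #7: 4→0→7→8→6 push 10
augment #8: 4→1→7→8→6 push 2
augment #9: 4→1→7→2→3→6 push 11
augment #10: 4→1→7→8→3→6 push 5
max flow = 82; residual-reachable set from 4 gives S-side
cut edges (S→T): {(0,3), (0,6), (2,3), (2,6), (5,6), (5,8), (7,8)} total cap 82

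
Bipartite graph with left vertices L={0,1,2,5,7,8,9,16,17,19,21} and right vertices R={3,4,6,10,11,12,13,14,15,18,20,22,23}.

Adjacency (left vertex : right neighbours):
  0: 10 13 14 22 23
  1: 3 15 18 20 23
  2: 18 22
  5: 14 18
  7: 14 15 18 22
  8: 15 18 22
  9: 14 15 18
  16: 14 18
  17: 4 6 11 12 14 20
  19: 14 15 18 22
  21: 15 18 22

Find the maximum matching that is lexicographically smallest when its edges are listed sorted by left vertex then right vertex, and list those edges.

Lex-smallest maximum matching: {(0,10), (1,3), (2,18), (5,14), (7,15), (8,22), (17,4)}

|M| = 7 (so the lex-smallest maximum matching has 7 edges)
process left vertices in ascending order; for each, take the smallest-labelled available neighbour that still permits 7 edges overall, or leave it unmatched if none does
lex-smallest matching: {0-10, 1-3, 2-18, 5-14, 7-15, 8-22, 17-4}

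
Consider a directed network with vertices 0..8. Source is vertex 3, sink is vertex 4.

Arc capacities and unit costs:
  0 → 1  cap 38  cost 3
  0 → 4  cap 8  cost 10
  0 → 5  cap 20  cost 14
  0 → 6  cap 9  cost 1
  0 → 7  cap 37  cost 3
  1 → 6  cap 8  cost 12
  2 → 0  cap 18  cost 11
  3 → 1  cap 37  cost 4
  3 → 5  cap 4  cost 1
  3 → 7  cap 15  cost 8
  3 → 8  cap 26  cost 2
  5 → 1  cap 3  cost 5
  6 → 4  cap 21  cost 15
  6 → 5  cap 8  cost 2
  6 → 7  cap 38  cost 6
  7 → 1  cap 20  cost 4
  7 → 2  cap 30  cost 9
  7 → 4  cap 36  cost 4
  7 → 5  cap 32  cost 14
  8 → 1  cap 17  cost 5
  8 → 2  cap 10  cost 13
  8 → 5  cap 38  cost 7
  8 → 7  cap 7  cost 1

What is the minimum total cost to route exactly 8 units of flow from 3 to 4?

Minimum cost for 8 units: 61

shortest-cost path #1: 3→8→7→4 push 7 @ unit cost 7 (adds 49)
shortest-cost path #2: 3→7→4 push 1 @ unit cost 12 (adds 12)
total cost = 61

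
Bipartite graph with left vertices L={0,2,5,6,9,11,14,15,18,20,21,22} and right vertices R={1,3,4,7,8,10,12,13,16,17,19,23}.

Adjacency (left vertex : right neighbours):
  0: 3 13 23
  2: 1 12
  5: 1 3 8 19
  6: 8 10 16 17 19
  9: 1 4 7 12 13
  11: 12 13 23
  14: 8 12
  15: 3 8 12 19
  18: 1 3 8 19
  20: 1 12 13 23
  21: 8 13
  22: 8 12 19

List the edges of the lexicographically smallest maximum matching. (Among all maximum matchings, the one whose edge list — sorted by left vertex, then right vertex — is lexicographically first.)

Lex-smallest maximum matching: {(0,3), (2,1), (5,8), (6,10), (9,4), (11,12), (15,19), (20,23), (21,13)}

|M| = 9 (so the lex-smallest maximum matching has 9 edges)
process left vertices in ascending order; for each, take the smallest-labelled available neighbour that still permits 9 edges overall, or leave it unmatched if none does
lex-smallest matching: {0-3, 2-1, 5-8, 6-10, 9-4, 11-12, 15-19, 20-23, 21-13}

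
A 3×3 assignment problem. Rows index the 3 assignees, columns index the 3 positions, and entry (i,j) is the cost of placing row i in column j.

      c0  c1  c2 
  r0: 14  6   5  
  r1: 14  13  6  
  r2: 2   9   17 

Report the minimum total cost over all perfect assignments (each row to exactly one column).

Minimum assignment cost: 14

optimal assignment: row0→col1 (cost 6), row1→col2 (cost 6), row2→col0 (cost 2)
total = 6 + 6 + 2 = 14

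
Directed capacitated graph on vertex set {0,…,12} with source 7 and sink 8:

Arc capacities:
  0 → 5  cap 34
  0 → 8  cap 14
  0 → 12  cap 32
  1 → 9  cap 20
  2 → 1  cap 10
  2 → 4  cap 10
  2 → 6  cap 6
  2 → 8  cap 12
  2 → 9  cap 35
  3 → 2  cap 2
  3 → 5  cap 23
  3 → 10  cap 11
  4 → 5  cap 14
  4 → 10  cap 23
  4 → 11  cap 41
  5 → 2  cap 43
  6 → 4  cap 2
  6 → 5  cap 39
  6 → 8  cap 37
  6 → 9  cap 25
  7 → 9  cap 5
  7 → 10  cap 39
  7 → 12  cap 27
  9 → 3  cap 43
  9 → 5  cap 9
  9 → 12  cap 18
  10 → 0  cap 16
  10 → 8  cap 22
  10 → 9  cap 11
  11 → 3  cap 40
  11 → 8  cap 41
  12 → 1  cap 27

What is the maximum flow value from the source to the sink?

Maximum flow value: 64

augment #1: 7→10→8 bottleneck 22, total now 22
augment #2: 7→10→0→8 bottleneck 14, total now 36
augment #3: 7→9→3→2→8 bottleneck 2, total now 38
augment #4: 7→9→5→2→8 bottleneck 3, total now 41
augment #5: 7→10→0→5→2→8 bottleneck 2, total now 43
augment #6: 7→10→9→5→2→8 bottleneck 1, total now 44
augment #7: 7→12→1→9→5→2→8 bottleneck 4, total now 48
augment #8: 7→12→1→9→5→2→6→8 bottleneck 1, total now 49
augment #9: 7→12→1→9→3→5→2→6→8 bottleneck 5, total now 54
augment #10: 7→12→1→9→3→5→2→4→11→8 bottleneck 10, total now 64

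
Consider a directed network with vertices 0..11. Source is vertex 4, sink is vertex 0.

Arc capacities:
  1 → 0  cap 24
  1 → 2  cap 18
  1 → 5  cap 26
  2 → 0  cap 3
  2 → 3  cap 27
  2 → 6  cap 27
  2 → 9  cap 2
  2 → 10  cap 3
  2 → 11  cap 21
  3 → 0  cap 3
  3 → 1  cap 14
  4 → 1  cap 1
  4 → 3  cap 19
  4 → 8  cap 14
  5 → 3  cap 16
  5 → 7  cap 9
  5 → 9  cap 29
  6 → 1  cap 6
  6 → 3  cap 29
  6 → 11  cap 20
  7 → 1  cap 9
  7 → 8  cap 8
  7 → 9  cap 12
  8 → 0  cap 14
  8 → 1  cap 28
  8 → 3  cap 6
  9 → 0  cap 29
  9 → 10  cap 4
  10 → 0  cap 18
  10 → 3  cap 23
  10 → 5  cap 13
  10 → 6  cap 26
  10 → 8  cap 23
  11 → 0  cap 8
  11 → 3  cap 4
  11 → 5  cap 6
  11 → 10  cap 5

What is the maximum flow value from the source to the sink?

augment #1: 4→1→0 bottleneck 1, total now 1
augment #2: 4→3→0 bottleneck 3, total now 4
augment #3: 4→8→0 bottleneck 14, total now 18
augment #4: 4→3→1→0 bottleneck 14, total now 32

Maximum flow value: 32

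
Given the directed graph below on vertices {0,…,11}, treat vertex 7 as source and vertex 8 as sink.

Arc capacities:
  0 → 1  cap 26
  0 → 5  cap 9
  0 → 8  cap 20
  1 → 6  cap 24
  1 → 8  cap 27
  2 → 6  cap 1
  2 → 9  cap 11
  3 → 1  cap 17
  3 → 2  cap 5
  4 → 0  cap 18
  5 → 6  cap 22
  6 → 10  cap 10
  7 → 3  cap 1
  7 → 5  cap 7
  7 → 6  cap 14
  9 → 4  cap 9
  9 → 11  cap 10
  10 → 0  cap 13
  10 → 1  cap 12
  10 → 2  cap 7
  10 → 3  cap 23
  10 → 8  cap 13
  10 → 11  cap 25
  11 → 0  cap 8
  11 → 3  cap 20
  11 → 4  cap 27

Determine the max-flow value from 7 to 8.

augment #1: 7→3→1→8 bottleneck 1, total now 1
augment #2: 7→6→10→8 bottleneck 10, total now 11

Maximum flow value: 11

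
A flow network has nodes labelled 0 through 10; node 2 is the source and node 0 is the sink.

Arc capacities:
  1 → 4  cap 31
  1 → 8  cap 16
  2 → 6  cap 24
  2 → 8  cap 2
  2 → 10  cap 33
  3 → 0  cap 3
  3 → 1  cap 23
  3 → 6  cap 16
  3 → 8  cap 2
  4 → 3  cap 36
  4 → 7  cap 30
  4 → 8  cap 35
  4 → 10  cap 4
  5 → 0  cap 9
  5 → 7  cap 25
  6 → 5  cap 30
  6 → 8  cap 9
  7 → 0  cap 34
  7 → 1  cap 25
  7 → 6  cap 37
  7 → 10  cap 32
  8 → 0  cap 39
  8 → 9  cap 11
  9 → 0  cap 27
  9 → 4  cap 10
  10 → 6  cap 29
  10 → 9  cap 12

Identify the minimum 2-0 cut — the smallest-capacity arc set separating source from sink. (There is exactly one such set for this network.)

Min-cut arcs: {(2,8), (6,5), (6,8), (10,9)} (total capacity 53)

augment #1: 2→8→0 push 2
augment #2: 2→6→5→0 push 9
augment #3: 2→6→8→0 push 9
augment #4: 2→10→9→0 push 12
augment #5: 2→6→5→7→0 push 6
augment #6: 2→10→6→5→7→0 push 15
max flow = 53; residual-reachable set from 2 gives S-side
cut edges (S→T): {(2,8), (6,5), (6,8), (10,9)} total cap 53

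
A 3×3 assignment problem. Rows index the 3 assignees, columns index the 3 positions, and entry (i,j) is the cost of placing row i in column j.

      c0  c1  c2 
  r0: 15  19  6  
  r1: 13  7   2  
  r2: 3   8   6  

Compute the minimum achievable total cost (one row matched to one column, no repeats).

optimal assignment: row0→col2 (cost 6), row1→col1 (cost 7), row2→col0 (cost 3)
total = 6 + 7 + 3 = 16

Minimum assignment cost: 16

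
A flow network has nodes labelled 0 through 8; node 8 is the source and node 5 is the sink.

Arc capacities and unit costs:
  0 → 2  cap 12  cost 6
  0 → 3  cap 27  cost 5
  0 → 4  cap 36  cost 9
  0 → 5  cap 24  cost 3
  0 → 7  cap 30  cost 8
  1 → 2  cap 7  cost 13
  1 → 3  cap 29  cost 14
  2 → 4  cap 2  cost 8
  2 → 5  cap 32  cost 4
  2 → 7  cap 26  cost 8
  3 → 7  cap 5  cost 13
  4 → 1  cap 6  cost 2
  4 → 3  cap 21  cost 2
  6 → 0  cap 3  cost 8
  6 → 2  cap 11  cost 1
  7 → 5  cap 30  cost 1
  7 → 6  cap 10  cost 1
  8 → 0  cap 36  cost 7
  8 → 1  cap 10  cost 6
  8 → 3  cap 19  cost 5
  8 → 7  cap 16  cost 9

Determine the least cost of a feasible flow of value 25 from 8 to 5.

Minimum cost for 25 units: 250

shortest-cost path #1: 8→0→5 push 24 @ unit cost 10 (adds 240)
shortest-cost path #2: 8→7→5 push 1 @ unit cost 10 (adds 10)
total cost = 250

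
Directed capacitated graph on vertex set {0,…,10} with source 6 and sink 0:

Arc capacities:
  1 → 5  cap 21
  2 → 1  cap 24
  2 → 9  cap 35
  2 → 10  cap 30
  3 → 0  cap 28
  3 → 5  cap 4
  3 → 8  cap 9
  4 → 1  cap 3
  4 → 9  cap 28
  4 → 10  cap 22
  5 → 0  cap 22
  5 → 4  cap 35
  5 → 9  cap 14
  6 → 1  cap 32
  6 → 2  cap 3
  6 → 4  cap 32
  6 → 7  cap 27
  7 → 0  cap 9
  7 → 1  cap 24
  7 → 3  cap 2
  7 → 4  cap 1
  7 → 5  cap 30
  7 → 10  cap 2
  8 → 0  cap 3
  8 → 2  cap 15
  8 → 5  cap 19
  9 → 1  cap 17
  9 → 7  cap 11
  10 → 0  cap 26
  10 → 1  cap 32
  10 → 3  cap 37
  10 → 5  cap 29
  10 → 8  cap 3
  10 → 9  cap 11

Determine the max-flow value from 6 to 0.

augment #1: 6→7→0 bottleneck 9, total now 9
augment #2: 6→1→5→0 bottleneck 21, total now 30
augment #3: 6→2→10→0 bottleneck 3, total now 33
augment #4: 6→4→10→0 bottleneck 22, total now 55
augment #5: 6→7→3→0 bottleneck 2, total now 57
augment #6: 6→7→5→0 bottleneck 1, total now 58
augment #7: 6→7→10→0 bottleneck 1, total now 59
augment #8: 6→7→10→3→0 bottleneck 1, total now 60

Maximum flow value: 60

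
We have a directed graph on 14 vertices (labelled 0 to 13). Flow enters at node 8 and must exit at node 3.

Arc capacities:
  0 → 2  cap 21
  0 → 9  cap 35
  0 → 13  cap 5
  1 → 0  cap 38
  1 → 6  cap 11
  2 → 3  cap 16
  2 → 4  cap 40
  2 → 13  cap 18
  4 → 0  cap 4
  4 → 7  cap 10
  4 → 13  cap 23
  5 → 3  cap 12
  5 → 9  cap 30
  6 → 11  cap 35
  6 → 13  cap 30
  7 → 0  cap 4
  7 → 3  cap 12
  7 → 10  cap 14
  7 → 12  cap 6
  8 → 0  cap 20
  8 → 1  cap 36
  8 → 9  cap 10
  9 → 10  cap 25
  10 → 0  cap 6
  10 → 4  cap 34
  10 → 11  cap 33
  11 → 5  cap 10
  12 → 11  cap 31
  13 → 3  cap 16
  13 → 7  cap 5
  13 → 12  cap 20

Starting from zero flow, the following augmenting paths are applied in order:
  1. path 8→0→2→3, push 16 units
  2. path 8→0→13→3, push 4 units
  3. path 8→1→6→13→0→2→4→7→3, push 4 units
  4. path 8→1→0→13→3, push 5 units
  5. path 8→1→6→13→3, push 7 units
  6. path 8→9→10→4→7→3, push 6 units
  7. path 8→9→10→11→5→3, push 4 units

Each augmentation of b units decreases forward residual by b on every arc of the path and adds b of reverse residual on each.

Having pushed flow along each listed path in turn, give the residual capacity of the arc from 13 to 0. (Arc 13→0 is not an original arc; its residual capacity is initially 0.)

after path 1 (8→0→2→3, push 16): res(13,0)=0
after path 2 (8→0→13→3, push 4): res(13,0)=4
after path 3 (8→1→6→13→0→2→4→7→3, push 4): res(13,0)=0
after path 4 (8→1→0→13→3, push 5): res(13,0)=5
after path 5 (8→1→6→13→3, push 7): res(13,0)=5
after path 6 (8→9→10→4→7→3, push 6): res(13,0)=5
after path 7 (8→9→10→11→5→3, push 4): res(13,0)=5

Residual capacity of (13,0): 5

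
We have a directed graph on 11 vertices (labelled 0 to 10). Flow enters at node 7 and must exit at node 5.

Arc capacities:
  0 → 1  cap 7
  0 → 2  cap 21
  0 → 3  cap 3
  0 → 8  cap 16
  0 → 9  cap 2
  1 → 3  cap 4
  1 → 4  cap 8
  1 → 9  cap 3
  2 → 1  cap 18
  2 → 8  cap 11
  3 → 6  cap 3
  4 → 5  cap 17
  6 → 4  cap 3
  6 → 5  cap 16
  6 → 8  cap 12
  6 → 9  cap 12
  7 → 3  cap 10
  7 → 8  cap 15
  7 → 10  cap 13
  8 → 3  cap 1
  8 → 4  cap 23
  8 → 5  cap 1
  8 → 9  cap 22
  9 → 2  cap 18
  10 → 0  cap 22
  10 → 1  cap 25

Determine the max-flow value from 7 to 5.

augment #1: 7→8→5 bottleneck 1, total now 1
augment #2: 7→3→6→5 bottleneck 3, total now 4
augment #3: 7→8→4→5 bottleneck 14, total now 18
augment #4: 7→10→1→4→5 bottleneck 3, total now 21

Maximum flow value: 21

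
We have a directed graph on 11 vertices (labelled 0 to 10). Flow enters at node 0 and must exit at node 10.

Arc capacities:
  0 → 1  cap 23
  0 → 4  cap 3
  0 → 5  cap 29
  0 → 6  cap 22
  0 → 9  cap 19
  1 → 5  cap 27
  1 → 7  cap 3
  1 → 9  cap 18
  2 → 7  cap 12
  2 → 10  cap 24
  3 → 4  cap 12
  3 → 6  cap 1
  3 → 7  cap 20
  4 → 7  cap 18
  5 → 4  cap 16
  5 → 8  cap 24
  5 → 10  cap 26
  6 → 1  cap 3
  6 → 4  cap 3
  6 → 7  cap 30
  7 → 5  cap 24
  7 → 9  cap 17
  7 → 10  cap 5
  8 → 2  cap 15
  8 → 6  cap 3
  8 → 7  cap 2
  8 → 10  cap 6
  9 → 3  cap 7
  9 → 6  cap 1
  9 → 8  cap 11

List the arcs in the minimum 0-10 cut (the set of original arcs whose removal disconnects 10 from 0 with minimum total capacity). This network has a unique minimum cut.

Min-cut arcs: {(5,10), (7,10), (8,2), (8,10)} (total capacity 52)

augment #1: 0→5→10 push 26
augment #2: 0→1→7→10 push 3
augment #3: 0→4→7→10 push 2
augment #4: 0→5→8→10 push 3
augment #5: 0→9→8→10 push 3
augment #6: 0→9→8→2→10 push 8
augment #7: 0→1→5→8→2→10 push 7
max flow = 52; residual-reachable set from 0 gives S-side
cut edges (S→T): {(5,10), (7,10), (8,2), (8,10)} total cap 52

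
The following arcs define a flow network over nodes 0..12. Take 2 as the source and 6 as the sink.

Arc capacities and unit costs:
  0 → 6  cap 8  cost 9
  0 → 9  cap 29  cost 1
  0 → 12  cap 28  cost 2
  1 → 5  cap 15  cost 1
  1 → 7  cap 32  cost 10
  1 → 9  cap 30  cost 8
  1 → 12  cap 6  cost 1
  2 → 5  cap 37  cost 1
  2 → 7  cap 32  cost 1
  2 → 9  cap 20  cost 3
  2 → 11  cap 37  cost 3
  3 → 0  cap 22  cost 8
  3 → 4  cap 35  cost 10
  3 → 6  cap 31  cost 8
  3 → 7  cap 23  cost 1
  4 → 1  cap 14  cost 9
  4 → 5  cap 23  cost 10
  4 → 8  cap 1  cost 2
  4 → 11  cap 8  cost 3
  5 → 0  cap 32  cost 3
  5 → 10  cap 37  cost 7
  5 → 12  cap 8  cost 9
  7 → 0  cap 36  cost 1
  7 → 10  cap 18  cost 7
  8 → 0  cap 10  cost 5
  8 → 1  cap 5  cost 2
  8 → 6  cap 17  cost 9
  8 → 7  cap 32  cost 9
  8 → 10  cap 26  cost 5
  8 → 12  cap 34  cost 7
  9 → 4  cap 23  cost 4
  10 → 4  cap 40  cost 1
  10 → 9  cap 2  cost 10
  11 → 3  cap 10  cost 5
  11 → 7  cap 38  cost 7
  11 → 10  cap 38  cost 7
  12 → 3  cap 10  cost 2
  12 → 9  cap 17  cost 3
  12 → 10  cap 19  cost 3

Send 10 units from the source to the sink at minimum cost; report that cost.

shortest-cost path #1: 2→7→0→6 push 8 @ unit cost 11 (adds 88)
shortest-cost path #2: 2→7→0→12→3→6 push 2 @ unit cost 14 (adds 28)
total cost = 116

Minimum cost for 10 units: 116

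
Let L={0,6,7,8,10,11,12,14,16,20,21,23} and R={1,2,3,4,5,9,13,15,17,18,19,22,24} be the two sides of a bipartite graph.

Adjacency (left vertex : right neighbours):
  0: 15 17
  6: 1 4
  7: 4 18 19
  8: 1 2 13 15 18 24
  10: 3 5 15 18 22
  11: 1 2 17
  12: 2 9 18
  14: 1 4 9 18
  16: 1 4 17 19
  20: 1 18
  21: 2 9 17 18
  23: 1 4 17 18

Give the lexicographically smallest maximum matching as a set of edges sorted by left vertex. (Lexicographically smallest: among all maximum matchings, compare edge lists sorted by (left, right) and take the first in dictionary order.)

|M| = 10 (so the lex-smallest maximum matching has 10 edges)
process left vertices in ascending order; for each, take the smallest-labelled available neighbour that still permits 10 edges overall, or leave it unmatched if none does
lex-smallest matching: {0-15, 6-1, 7-4, 8-13, 10-3, 11-2, 12-9, 14-18, 16-19, 21-17}

Lex-smallest maximum matching: {(0,15), (6,1), (7,4), (8,13), (10,3), (11,2), (12,9), (14,18), (16,19), (21,17)}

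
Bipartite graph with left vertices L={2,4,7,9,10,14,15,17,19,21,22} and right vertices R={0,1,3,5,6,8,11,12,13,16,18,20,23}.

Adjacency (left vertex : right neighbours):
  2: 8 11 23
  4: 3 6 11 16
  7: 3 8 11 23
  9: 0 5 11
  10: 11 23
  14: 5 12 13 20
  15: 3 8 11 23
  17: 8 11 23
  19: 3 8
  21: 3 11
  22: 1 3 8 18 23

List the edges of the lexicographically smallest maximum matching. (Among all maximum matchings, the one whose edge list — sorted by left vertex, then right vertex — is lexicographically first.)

|M| = 8 (so the lex-smallest maximum matching has 8 edges)
process left vertices in ascending order; for each, take the smallest-labelled available neighbour that still permits 8 edges overall, or leave it unmatched if none does
lex-smallest matching: {2-8, 4-6, 7-3, 9-0, 10-11, 14-5, 15-23, 22-1}

Lex-smallest maximum matching: {(2,8), (4,6), (7,3), (9,0), (10,11), (14,5), (15,23), (22,1)}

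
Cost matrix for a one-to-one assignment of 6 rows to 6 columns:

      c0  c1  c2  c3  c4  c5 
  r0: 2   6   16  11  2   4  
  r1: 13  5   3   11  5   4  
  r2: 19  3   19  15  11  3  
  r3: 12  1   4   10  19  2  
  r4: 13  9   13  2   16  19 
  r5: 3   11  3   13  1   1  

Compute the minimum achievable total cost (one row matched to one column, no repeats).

optimal assignment: row0→col0 (cost 2), row1→col2 (cost 3), row2→col5 (cost 3), row3→col1 (cost 1), row4→col3 (cost 2), row5→col4 (cost 1)
total = 2 + 3 + 3 + 1 + 2 + 1 = 12

Minimum assignment cost: 12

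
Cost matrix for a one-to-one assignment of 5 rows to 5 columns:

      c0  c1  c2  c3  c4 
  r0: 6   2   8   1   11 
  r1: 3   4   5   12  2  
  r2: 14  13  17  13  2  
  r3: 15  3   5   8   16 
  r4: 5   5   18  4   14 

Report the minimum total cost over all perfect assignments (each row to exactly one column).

Minimum assignment cost: 16

one of 3 optimal assignments: row0→col1 (cost 2), row1→col0 (cost 3), row2→col4 (cost 2), row3→col2 (cost 5), row4→col3 (cost 4)
total = 2 + 3 + 2 + 5 + 4 = 16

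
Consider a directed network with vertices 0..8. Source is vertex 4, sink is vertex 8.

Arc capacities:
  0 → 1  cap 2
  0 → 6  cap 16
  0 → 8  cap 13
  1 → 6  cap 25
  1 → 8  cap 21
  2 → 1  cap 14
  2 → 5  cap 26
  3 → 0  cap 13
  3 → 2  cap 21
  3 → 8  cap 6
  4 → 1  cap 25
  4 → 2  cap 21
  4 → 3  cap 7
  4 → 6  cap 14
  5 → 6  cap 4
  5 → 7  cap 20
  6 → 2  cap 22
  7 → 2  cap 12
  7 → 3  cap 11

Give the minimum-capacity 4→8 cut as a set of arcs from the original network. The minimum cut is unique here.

augment #1: 4→1→8 push 21
augment #2: 4→3→8 push 6
augment #3: 4→3→0→8 push 1
augment #4: 4→2→5→7→3→0→8 push 11
max flow = 39; residual-reachable set from 4 gives S-side
cut edges (S→T): {(1,8), (4,3), (7,3)} total cap 39

Min-cut arcs: {(1,8), (4,3), (7,3)} (total capacity 39)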